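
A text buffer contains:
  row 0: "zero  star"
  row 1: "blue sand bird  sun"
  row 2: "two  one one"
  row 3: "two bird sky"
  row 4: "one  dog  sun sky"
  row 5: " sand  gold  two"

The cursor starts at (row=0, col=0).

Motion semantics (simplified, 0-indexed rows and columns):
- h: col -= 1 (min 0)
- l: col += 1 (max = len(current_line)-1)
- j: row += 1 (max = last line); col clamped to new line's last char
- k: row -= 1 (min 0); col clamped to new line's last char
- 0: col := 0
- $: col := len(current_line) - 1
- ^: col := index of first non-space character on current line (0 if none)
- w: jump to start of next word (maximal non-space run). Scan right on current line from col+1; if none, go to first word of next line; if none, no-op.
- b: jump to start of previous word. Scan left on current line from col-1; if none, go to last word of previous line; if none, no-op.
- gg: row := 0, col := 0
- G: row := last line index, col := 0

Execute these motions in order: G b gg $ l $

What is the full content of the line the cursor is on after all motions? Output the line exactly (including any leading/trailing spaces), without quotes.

Answer: zero  star

Derivation:
After 1 (G): row=5 col=0 char='_'
After 2 (b): row=4 col=14 char='s'
After 3 (gg): row=0 col=0 char='z'
After 4 ($): row=0 col=9 char='r'
After 5 (l): row=0 col=9 char='r'
After 6 ($): row=0 col=9 char='r'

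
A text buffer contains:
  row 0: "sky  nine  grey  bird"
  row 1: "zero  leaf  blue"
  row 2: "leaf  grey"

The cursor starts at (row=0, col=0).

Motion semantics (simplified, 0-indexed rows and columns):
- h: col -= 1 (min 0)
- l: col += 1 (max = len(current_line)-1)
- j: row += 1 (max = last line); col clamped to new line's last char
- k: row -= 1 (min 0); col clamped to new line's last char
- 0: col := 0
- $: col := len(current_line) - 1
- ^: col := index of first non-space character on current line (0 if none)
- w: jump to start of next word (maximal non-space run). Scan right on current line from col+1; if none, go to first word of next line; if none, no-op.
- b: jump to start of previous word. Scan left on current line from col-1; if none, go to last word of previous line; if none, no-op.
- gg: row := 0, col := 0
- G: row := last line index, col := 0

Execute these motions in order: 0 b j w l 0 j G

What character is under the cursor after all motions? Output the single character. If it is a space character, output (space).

Answer: l

Derivation:
After 1 (0): row=0 col=0 char='s'
After 2 (b): row=0 col=0 char='s'
After 3 (j): row=1 col=0 char='z'
After 4 (w): row=1 col=6 char='l'
After 5 (l): row=1 col=7 char='e'
After 6 (0): row=1 col=0 char='z'
After 7 (j): row=2 col=0 char='l'
After 8 (G): row=2 col=0 char='l'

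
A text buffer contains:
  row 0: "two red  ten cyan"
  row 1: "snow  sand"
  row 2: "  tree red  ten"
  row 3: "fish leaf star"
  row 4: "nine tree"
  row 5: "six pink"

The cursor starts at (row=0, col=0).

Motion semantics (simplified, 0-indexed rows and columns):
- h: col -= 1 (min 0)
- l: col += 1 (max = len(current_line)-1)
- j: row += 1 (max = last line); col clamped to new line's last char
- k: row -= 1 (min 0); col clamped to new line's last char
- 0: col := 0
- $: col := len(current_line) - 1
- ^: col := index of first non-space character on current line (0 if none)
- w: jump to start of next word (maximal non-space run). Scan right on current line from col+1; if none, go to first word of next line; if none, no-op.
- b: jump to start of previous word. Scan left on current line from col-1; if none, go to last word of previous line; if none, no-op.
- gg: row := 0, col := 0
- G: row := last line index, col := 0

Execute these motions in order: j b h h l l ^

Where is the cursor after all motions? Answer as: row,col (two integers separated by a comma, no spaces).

After 1 (j): row=1 col=0 char='s'
After 2 (b): row=0 col=13 char='c'
After 3 (h): row=0 col=12 char='_'
After 4 (h): row=0 col=11 char='n'
After 5 (l): row=0 col=12 char='_'
After 6 (l): row=0 col=13 char='c'
After 7 (^): row=0 col=0 char='t'

Answer: 0,0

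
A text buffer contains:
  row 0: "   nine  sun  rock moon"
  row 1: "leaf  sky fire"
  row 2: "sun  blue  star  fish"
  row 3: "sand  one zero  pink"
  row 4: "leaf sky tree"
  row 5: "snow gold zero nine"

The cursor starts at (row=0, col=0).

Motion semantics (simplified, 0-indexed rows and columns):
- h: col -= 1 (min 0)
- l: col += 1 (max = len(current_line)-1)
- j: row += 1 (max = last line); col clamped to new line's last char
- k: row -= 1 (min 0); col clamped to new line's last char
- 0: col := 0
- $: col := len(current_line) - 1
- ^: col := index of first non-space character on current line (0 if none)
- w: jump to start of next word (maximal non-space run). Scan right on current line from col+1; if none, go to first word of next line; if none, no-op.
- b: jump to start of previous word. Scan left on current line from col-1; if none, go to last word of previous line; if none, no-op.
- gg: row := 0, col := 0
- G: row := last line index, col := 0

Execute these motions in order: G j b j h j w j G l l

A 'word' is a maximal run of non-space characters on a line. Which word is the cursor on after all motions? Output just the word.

After 1 (G): row=5 col=0 char='s'
After 2 (j): row=5 col=0 char='s'
After 3 (b): row=4 col=9 char='t'
After 4 (j): row=5 col=9 char='_'
After 5 (h): row=5 col=8 char='d'
After 6 (j): row=5 col=8 char='d'
After 7 (w): row=5 col=10 char='z'
After 8 (j): row=5 col=10 char='z'
After 9 (G): row=5 col=0 char='s'
After 10 (l): row=5 col=1 char='n'
After 11 (l): row=5 col=2 char='o'

Answer: snow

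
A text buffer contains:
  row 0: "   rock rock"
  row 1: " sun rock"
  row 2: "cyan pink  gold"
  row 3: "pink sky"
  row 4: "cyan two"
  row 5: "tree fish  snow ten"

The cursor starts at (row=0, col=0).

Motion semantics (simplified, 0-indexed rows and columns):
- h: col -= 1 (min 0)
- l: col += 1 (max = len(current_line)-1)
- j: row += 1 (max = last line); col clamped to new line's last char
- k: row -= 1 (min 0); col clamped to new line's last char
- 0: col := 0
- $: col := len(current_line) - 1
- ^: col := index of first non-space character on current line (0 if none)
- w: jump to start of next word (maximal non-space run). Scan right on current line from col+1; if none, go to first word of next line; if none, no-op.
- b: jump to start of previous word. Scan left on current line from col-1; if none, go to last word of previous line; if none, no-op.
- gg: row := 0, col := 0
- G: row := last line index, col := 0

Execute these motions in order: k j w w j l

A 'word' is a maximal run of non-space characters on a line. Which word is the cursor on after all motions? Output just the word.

After 1 (k): row=0 col=0 char='_'
After 2 (j): row=1 col=0 char='_'
After 3 (w): row=1 col=1 char='s'
After 4 (w): row=1 col=5 char='r'
After 5 (j): row=2 col=5 char='p'
After 6 (l): row=2 col=6 char='i'

Answer: pink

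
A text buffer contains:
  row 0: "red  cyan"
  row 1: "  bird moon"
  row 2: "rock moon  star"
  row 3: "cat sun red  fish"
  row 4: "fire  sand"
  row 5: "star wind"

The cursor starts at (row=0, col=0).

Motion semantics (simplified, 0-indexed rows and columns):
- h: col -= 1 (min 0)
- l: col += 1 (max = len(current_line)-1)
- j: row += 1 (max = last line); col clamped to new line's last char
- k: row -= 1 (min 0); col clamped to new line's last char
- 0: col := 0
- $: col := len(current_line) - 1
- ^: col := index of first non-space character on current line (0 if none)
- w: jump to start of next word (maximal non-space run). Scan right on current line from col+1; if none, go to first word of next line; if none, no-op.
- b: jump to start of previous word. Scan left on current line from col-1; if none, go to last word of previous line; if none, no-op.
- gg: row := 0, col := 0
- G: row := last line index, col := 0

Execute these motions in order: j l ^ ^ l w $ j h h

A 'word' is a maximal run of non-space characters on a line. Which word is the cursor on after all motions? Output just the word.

Answer: moon

Derivation:
After 1 (j): row=1 col=0 char='_'
After 2 (l): row=1 col=1 char='_'
After 3 (^): row=1 col=2 char='b'
After 4 (^): row=1 col=2 char='b'
After 5 (l): row=1 col=3 char='i'
After 6 (w): row=1 col=7 char='m'
After 7 ($): row=1 col=10 char='n'
After 8 (j): row=2 col=10 char='_'
After 9 (h): row=2 col=9 char='_'
After 10 (h): row=2 col=8 char='n'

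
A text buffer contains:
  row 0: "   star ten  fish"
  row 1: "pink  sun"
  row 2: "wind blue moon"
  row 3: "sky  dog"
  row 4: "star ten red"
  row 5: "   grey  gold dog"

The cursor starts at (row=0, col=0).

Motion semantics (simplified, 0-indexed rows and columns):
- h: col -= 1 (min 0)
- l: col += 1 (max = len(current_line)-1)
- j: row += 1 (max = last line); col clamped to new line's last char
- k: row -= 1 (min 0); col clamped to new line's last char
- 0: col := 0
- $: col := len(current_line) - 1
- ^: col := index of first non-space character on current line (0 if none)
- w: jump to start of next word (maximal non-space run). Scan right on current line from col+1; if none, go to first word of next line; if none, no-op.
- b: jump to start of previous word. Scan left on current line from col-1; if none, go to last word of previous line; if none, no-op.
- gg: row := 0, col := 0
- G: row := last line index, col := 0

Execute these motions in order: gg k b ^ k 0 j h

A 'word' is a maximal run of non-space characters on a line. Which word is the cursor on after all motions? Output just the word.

After 1 (gg): row=0 col=0 char='_'
After 2 (k): row=0 col=0 char='_'
After 3 (b): row=0 col=0 char='_'
After 4 (^): row=0 col=3 char='s'
After 5 (k): row=0 col=3 char='s'
After 6 (0): row=0 col=0 char='_'
After 7 (j): row=1 col=0 char='p'
After 8 (h): row=1 col=0 char='p'

Answer: pink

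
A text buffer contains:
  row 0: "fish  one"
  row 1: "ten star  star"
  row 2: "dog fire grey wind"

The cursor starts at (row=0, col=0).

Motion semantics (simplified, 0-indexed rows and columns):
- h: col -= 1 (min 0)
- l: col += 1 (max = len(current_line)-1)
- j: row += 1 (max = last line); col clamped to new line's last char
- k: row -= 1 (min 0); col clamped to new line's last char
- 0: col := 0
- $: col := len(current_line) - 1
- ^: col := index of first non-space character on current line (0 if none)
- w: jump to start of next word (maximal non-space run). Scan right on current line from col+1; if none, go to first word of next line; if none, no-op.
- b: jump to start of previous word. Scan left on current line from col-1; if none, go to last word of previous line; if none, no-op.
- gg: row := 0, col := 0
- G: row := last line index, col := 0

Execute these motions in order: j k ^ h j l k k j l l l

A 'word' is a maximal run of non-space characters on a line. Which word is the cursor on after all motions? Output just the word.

After 1 (j): row=1 col=0 char='t'
After 2 (k): row=0 col=0 char='f'
After 3 (^): row=0 col=0 char='f'
After 4 (h): row=0 col=0 char='f'
After 5 (j): row=1 col=0 char='t'
After 6 (l): row=1 col=1 char='e'
After 7 (k): row=0 col=1 char='i'
After 8 (k): row=0 col=1 char='i'
After 9 (j): row=1 col=1 char='e'
After 10 (l): row=1 col=2 char='n'
After 11 (l): row=1 col=3 char='_'
After 12 (l): row=1 col=4 char='s'

Answer: star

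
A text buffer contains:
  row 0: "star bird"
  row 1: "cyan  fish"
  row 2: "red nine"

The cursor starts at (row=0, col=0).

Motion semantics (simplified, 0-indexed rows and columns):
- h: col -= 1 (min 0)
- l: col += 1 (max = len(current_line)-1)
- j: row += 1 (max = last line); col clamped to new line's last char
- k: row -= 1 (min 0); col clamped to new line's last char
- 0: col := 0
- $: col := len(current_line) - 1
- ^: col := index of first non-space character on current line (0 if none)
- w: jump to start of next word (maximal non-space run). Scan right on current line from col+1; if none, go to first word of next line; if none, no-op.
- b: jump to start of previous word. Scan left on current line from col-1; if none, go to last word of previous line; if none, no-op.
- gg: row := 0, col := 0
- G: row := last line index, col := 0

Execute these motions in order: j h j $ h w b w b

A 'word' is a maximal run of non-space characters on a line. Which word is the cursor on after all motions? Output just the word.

Answer: red

Derivation:
After 1 (j): row=1 col=0 char='c'
After 2 (h): row=1 col=0 char='c'
After 3 (j): row=2 col=0 char='r'
After 4 ($): row=2 col=7 char='e'
After 5 (h): row=2 col=6 char='n'
After 6 (w): row=2 col=6 char='n'
After 7 (b): row=2 col=4 char='n'
After 8 (w): row=2 col=4 char='n'
After 9 (b): row=2 col=0 char='r'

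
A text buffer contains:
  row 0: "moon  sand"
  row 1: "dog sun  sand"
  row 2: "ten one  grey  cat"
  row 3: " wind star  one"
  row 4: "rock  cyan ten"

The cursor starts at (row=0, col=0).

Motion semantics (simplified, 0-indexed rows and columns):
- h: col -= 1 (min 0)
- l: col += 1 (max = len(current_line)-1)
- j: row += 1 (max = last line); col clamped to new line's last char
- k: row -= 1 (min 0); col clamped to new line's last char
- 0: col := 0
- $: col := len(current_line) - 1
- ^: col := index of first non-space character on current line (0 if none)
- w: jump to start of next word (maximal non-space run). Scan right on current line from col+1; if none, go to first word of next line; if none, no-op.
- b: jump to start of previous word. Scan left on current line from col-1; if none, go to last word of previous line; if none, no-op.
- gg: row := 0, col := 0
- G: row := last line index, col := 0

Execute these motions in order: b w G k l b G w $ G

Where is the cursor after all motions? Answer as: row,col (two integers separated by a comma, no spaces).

After 1 (b): row=0 col=0 char='m'
After 2 (w): row=0 col=6 char='s'
After 3 (G): row=4 col=0 char='r'
After 4 (k): row=3 col=0 char='_'
After 5 (l): row=3 col=1 char='w'
After 6 (b): row=2 col=15 char='c'
After 7 (G): row=4 col=0 char='r'
After 8 (w): row=4 col=6 char='c'
After 9 ($): row=4 col=13 char='n'
After 10 (G): row=4 col=0 char='r'

Answer: 4,0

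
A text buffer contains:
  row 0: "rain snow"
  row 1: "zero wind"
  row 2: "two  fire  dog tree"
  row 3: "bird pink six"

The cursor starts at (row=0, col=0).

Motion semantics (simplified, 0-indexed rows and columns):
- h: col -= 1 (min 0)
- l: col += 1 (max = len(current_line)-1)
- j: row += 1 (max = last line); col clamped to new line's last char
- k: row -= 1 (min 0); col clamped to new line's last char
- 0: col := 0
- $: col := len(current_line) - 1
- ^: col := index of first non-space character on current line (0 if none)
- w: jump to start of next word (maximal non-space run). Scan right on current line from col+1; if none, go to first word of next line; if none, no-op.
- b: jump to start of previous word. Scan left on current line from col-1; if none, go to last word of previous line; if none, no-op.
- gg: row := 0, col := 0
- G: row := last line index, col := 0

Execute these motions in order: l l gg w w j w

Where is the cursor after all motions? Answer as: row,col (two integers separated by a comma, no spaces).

After 1 (l): row=0 col=1 char='a'
After 2 (l): row=0 col=2 char='i'
After 3 (gg): row=0 col=0 char='r'
After 4 (w): row=0 col=5 char='s'
After 5 (w): row=1 col=0 char='z'
After 6 (j): row=2 col=0 char='t'
After 7 (w): row=2 col=5 char='f'

Answer: 2,5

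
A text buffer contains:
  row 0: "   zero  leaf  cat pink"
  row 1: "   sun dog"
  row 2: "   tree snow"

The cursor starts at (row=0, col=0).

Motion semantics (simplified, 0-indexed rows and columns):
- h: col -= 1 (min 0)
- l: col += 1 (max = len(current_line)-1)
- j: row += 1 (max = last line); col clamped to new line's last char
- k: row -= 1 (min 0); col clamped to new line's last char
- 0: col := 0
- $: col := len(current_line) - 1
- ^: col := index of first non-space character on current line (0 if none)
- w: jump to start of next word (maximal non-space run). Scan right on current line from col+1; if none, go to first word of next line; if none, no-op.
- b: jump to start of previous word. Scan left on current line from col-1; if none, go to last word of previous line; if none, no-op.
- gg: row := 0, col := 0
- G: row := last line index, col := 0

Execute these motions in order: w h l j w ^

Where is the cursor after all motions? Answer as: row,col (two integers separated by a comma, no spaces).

Answer: 1,3

Derivation:
After 1 (w): row=0 col=3 char='z'
After 2 (h): row=0 col=2 char='_'
After 3 (l): row=0 col=3 char='z'
After 4 (j): row=1 col=3 char='s'
After 5 (w): row=1 col=7 char='d'
After 6 (^): row=1 col=3 char='s'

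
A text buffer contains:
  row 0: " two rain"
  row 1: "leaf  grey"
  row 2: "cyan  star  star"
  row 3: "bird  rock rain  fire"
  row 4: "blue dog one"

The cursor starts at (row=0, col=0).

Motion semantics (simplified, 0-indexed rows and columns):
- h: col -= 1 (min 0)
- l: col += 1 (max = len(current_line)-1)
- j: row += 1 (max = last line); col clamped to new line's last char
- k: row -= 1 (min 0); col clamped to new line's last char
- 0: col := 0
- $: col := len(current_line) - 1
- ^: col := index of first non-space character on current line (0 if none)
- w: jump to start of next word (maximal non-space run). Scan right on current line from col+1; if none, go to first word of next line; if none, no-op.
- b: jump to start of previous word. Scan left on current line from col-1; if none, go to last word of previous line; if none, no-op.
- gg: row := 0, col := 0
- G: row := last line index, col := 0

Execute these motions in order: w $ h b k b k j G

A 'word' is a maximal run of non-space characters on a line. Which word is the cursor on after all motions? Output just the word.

Answer: blue

Derivation:
After 1 (w): row=0 col=1 char='t'
After 2 ($): row=0 col=8 char='n'
After 3 (h): row=0 col=7 char='i'
After 4 (b): row=0 col=5 char='r'
After 5 (k): row=0 col=5 char='r'
After 6 (b): row=0 col=1 char='t'
After 7 (k): row=0 col=1 char='t'
After 8 (j): row=1 col=1 char='e'
After 9 (G): row=4 col=0 char='b'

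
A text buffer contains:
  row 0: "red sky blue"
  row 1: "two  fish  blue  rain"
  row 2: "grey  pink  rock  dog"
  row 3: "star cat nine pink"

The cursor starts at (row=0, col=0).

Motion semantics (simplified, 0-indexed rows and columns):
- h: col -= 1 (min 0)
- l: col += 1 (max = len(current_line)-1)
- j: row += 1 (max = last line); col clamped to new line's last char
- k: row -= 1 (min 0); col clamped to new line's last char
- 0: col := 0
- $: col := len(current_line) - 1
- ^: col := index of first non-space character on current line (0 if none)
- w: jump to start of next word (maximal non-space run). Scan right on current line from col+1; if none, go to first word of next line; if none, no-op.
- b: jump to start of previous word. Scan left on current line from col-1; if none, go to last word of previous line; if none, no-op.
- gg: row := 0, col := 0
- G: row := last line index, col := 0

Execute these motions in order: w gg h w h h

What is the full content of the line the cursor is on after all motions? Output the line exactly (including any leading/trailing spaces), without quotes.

After 1 (w): row=0 col=4 char='s'
After 2 (gg): row=0 col=0 char='r'
After 3 (h): row=0 col=0 char='r'
After 4 (w): row=0 col=4 char='s'
After 5 (h): row=0 col=3 char='_'
After 6 (h): row=0 col=2 char='d'

Answer: red sky blue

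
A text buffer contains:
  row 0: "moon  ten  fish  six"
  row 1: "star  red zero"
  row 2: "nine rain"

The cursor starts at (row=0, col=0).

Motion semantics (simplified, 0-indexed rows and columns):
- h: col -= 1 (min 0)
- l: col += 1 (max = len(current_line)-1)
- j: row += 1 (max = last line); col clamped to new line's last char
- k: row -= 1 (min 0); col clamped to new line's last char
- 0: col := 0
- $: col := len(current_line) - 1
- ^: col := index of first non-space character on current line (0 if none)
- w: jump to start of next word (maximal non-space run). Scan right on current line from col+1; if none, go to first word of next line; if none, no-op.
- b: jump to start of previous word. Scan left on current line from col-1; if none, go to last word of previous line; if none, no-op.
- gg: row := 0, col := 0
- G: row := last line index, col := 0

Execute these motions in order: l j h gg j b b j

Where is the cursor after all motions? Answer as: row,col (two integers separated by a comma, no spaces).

Answer: 1,11

Derivation:
After 1 (l): row=0 col=1 char='o'
After 2 (j): row=1 col=1 char='t'
After 3 (h): row=1 col=0 char='s'
After 4 (gg): row=0 col=0 char='m'
After 5 (j): row=1 col=0 char='s'
After 6 (b): row=0 col=17 char='s'
After 7 (b): row=0 col=11 char='f'
After 8 (j): row=1 col=11 char='e'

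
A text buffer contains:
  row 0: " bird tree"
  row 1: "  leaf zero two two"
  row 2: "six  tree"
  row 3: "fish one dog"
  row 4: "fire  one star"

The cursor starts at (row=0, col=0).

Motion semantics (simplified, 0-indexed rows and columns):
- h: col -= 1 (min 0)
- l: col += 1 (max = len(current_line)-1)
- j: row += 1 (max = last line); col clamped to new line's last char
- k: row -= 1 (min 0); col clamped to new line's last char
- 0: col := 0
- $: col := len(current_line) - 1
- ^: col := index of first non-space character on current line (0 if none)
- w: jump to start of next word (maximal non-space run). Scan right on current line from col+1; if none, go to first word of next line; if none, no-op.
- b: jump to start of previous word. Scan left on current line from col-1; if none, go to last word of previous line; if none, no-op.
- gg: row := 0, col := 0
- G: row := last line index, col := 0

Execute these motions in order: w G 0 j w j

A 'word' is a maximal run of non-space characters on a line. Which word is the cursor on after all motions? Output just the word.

Answer: one

Derivation:
After 1 (w): row=0 col=1 char='b'
After 2 (G): row=4 col=0 char='f'
After 3 (0): row=4 col=0 char='f'
After 4 (j): row=4 col=0 char='f'
After 5 (w): row=4 col=6 char='o'
After 6 (j): row=4 col=6 char='o'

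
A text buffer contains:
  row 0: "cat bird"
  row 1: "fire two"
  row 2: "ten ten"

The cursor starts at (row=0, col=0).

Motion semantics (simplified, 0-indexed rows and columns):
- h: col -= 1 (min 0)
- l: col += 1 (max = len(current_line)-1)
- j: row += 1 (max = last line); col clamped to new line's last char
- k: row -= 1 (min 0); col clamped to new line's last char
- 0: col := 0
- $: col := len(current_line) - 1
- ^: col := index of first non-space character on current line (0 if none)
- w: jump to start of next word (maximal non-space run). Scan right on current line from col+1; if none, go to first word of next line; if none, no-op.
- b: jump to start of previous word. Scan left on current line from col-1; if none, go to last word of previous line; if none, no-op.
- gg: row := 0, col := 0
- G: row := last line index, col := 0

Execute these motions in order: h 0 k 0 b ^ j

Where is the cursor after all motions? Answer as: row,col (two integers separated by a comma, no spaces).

After 1 (h): row=0 col=0 char='c'
After 2 (0): row=0 col=0 char='c'
After 3 (k): row=0 col=0 char='c'
After 4 (0): row=0 col=0 char='c'
After 5 (b): row=0 col=0 char='c'
After 6 (^): row=0 col=0 char='c'
After 7 (j): row=1 col=0 char='f'

Answer: 1,0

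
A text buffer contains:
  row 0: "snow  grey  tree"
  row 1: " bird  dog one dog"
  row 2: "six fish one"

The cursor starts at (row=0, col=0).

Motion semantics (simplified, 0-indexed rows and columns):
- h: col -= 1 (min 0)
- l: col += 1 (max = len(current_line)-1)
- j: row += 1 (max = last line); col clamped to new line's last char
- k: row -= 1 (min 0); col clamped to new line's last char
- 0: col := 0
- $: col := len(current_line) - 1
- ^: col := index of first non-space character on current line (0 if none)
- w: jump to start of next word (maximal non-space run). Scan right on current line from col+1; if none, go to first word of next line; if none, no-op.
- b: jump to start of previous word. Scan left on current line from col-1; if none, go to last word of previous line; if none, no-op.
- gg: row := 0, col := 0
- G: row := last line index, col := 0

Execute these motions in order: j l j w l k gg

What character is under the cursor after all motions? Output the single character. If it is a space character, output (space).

After 1 (j): row=1 col=0 char='_'
After 2 (l): row=1 col=1 char='b'
After 3 (j): row=2 col=1 char='i'
After 4 (w): row=2 col=4 char='f'
After 5 (l): row=2 col=5 char='i'
After 6 (k): row=1 col=5 char='_'
After 7 (gg): row=0 col=0 char='s'

Answer: s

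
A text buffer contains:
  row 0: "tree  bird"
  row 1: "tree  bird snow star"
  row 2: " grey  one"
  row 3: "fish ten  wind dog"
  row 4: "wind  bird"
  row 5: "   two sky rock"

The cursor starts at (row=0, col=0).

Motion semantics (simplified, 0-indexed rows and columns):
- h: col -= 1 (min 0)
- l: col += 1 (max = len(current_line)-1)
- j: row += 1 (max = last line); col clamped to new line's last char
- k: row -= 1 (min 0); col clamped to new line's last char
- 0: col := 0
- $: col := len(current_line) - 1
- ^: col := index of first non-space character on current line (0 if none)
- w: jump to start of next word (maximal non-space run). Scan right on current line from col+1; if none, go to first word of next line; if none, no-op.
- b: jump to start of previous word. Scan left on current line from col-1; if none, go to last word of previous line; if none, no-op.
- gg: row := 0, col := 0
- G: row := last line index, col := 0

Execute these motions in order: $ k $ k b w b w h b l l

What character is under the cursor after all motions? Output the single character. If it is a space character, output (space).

After 1 ($): row=0 col=9 char='d'
After 2 (k): row=0 col=9 char='d'
After 3 ($): row=0 col=9 char='d'
After 4 (k): row=0 col=9 char='d'
After 5 (b): row=0 col=6 char='b'
After 6 (w): row=1 col=0 char='t'
After 7 (b): row=0 col=6 char='b'
After 8 (w): row=1 col=0 char='t'
After 9 (h): row=1 col=0 char='t'
After 10 (b): row=0 col=6 char='b'
After 11 (l): row=0 col=7 char='i'
After 12 (l): row=0 col=8 char='r'

Answer: r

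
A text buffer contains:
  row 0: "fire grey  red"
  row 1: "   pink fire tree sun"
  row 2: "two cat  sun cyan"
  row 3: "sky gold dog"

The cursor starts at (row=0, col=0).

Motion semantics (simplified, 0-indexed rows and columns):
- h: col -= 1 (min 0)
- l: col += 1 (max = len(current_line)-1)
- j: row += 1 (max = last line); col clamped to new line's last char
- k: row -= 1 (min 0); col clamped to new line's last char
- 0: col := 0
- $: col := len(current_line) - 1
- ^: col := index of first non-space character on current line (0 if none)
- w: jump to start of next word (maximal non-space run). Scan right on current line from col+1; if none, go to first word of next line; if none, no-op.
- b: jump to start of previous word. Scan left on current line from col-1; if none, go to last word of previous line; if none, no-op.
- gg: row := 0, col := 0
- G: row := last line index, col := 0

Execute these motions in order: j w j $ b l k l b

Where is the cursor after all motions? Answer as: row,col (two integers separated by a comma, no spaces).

Answer: 1,13

Derivation:
After 1 (j): row=1 col=0 char='_'
After 2 (w): row=1 col=3 char='p'
After 3 (j): row=2 col=3 char='_'
After 4 ($): row=2 col=16 char='n'
After 5 (b): row=2 col=13 char='c'
After 6 (l): row=2 col=14 char='y'
After 7 (k): row=1 col=14 char='r'
After 8 (l): row=1 col=15 char='e'
After 9 (b): row=1 col=13 char='t'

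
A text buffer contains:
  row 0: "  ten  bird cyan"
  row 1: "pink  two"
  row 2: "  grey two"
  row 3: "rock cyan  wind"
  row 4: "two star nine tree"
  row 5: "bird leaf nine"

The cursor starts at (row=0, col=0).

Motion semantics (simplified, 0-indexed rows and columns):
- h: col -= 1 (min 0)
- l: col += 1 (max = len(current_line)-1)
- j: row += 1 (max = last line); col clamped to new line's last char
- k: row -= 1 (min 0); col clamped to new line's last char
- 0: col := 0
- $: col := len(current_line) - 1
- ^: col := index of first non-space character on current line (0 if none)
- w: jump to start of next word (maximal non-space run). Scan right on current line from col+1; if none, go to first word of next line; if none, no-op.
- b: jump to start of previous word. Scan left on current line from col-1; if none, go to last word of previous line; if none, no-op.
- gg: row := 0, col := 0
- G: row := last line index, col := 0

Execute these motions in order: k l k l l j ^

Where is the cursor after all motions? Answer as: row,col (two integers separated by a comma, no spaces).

After 1 (k): row=0 col=0 char='_'
After 2 (l): row=0 col=1 char='_'
After 3 (k): row=0 col=1 char='_'
After 4 (l): row=0 col=2 char='t'
After 5 (l): row=0 col=3 char='e'
After 6 (j): row=1 col=3 char='k'
After 7 (^): row=1 col=0 char='p'

Answer: 1,0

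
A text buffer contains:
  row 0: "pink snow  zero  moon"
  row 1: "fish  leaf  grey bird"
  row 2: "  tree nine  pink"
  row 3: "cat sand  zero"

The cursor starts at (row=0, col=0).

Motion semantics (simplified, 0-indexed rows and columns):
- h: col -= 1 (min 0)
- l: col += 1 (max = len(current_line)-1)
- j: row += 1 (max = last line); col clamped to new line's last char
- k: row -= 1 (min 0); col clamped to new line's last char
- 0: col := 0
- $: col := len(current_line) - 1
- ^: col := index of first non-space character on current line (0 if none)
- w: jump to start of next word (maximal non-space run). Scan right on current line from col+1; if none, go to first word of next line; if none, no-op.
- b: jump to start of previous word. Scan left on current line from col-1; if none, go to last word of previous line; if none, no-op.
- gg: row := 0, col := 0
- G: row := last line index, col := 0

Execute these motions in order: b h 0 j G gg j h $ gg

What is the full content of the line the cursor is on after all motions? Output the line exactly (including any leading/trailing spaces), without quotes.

After 1 (b): row=0 col=0 char='p'
After 2 (h): row=0 col=0 char='p'
After 3 (0): row=0 col=0 char='p'
After 4 (j): row=1 col=0 char='f'
After 5 (G): row=3 col=0 char='c'
After 6 (gg): row=0 col=0 char='p'
After 7 (j): row=1 col=0 char='f'
After 8 (h): row=1 col=0 char='f'
After 9 ($): row=1 col=20 char='d'
After 10 (gg): row=0 col=0 char='p'

Answer: pink snow  zero  moon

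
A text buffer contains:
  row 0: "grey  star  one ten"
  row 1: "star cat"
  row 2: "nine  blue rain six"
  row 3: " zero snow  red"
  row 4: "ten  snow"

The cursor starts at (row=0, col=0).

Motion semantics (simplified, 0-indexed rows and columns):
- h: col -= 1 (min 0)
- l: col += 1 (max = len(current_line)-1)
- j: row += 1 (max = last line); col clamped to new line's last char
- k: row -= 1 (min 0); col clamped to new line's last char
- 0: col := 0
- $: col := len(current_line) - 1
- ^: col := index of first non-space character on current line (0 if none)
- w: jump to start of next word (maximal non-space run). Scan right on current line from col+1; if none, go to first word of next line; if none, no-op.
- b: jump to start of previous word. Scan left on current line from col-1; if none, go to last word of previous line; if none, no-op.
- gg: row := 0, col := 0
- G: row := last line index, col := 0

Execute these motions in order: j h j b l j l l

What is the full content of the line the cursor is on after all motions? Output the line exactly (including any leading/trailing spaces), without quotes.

Answer: nine  blue rain six

Derivation:
After 1 (j): row=1 col=0 char='s'
After 2 (h): row=1 col=0 char='s'
After 3 (j): row=2 col=0 char='n'
After 4 (b): row=1 col=5 char='c'
After 5 (l): row=1 col=6 char='a'
After 6 (j): row=2 col=6 char='b'
After 7 (l): row=2 col=7 char='l'
After 8 (l): row=2 col=8 char='u'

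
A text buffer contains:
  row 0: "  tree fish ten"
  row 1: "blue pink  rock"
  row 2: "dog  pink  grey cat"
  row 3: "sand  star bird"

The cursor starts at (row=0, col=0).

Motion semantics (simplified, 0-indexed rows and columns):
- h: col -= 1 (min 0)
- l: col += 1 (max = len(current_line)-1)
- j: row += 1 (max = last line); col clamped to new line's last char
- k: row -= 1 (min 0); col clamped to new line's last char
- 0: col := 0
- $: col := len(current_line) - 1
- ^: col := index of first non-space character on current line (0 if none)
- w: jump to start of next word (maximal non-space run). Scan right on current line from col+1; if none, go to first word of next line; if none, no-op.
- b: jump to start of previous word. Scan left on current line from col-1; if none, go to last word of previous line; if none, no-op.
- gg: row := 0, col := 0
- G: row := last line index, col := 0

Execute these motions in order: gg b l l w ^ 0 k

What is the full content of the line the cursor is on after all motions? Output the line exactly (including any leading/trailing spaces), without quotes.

After 1 (gg): row=0 col=0 char='_'
After 2 (b): row=0 col=0 char='_'
After 3 (l): row=0 col=1 char='_'
After 4 (l): row=0 col=2 char='t'
After 5 (w): row=0 col=7 char='f'
After 6 (^): row=0 col=2 char='t'
After 7 (0): row=0 col=0 char='_'
After 8 (k): row=0 col=0 char='_'

Answer:   tree fish ten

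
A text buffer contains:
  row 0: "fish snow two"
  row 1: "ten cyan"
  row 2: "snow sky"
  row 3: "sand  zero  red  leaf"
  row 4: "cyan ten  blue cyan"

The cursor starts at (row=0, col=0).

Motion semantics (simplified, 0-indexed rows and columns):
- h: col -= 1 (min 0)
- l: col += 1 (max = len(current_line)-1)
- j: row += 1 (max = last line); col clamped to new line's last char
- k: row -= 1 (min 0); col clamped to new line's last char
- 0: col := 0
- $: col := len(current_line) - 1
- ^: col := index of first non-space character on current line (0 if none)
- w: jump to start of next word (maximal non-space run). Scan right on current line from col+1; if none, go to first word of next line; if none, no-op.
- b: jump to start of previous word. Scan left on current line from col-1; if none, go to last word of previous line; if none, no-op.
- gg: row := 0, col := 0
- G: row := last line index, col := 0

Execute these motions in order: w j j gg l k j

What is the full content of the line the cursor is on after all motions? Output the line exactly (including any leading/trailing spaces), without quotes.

Answer: ten cyan

Derivation:
After 1 (w): row=0 col=5 char='s'
After 2 (j): row=1 col=5 char='y'
After 3 (j): row=2 col=5 char='s'
After 4 (gg): row=0 col=0 char='f'
After 5 (l): row=0 col=1 char='i'
After 6 (k): row=0 col=1 char='i'
After 7 (j): row=1 col=1 char='e'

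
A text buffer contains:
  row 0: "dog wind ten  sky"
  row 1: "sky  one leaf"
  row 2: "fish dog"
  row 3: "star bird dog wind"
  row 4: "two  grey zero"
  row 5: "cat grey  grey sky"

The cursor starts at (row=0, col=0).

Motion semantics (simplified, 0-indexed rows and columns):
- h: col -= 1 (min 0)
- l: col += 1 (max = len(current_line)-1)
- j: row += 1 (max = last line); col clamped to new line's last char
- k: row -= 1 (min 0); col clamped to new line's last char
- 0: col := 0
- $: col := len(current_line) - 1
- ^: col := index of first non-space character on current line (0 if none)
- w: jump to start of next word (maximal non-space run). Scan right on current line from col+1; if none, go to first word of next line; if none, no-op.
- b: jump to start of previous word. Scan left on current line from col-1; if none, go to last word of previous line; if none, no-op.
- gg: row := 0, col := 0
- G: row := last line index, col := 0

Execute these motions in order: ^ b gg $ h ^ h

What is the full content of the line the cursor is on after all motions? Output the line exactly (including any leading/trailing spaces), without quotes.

After 1 (^): row=0 col=0 char='d'
After 2 (b): row=0 col=0 char='d'
After 3 (gg): row=0 col=0 char='d'
After 4 ($): row=0 col=16 char='y'
After 5 (h): row=0 col=15 char='k'
After 6 (^): row=0 col=0 char='d'
After 7 (h): row=0 col=0 char='d'

Answer: dog wind ten  sky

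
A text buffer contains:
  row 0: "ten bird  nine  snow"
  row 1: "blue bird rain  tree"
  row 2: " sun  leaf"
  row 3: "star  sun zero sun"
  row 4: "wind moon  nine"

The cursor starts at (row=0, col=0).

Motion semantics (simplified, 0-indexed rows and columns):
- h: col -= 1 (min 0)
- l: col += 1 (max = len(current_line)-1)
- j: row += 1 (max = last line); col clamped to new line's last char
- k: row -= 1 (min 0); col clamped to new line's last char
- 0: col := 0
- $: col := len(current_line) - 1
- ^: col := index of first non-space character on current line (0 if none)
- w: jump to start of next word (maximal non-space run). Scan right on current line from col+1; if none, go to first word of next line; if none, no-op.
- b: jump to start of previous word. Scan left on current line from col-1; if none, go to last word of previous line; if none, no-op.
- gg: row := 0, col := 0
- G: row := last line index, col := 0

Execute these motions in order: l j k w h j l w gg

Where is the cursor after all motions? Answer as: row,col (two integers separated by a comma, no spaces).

Answer: 0,0

Derivation:
After 1 (l): row=0 col=1 char='e'
After 2 (j): row=1 col=1 char='l'
After 3 (k): row=0 col=1 char='e'
After 4 (w): row=0 col=4 char='b'
After 5 (h): row=0 col=3 char='_'
After 6 (j): row=1 col=3 char='e'
After 7 (l): row=1 col=4 char='_'
After 8 (w): row=1 col=5 char='b'
After 9 (gg): row=0 col=0 char='t'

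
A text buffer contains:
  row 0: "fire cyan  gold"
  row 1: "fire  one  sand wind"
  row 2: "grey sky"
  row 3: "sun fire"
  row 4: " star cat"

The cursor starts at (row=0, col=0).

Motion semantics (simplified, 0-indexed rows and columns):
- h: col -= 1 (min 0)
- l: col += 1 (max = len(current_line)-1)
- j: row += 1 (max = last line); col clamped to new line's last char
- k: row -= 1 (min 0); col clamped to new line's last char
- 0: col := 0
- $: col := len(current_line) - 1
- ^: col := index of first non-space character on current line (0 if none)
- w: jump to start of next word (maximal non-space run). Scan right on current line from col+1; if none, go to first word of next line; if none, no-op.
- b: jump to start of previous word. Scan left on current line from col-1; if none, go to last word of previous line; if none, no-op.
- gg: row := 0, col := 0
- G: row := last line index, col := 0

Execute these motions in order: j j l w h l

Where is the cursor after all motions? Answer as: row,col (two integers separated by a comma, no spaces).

After 1 (j): row=1 col=0 char='f'
After 2 (j): row=2 col=0 char='g'
After 3 (l): row=2 col=1 char='r'
After 4 (w): row=2 col=5 char='s'
After 5 (h): row=2 col=4 char='_'
After 6 (l): row=2 col=5 char='s'

Answer: 2,5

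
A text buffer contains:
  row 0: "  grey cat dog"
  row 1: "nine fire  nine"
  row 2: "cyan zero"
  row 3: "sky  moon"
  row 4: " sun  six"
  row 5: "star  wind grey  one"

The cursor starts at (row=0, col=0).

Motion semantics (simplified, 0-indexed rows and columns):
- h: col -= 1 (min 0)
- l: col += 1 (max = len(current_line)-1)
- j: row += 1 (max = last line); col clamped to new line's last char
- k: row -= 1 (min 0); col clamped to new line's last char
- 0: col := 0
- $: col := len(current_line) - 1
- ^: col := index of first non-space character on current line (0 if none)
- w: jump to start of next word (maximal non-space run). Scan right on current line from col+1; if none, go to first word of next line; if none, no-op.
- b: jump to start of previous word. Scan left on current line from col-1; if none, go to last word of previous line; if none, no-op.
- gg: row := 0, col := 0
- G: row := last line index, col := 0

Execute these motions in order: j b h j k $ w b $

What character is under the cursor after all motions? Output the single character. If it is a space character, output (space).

After 1 (j): row=1 col=0 char='n'
After 2 (b): row=0 col=11 char='d'
After 3 (h): row=0 col=10 char='_'
After 4 (j): row=1 col=10 char='_'
After 5 (k): row=0 col=10 char='_'
After 6 ($): row=0 col=13 char='g'
After 7 (w): row=1 col=0 char='n'
After 8 (b): row=0 col=11 char='d'
After 9 ($): row=0 col=13 char='g'

Answer: g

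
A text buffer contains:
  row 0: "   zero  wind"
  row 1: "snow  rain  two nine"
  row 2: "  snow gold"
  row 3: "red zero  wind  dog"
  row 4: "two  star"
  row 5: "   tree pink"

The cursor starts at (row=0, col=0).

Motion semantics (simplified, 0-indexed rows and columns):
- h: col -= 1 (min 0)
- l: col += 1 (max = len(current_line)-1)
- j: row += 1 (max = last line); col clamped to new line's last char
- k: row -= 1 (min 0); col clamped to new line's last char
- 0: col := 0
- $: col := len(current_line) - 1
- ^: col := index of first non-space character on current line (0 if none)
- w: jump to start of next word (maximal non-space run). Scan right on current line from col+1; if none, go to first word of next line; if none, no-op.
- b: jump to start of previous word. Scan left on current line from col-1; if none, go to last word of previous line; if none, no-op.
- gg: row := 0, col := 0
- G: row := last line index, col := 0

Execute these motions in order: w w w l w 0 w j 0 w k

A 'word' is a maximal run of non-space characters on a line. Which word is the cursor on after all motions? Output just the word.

Answer: snow

Derivation:
After 1 (w): row=0 col=3 char='z'
After 2 (w): row=0 col=9 char='w'
After 3 (w): row=1 col=0 char='s'
After 4 (l): row=1 col=1 char='n'
After 5 (w): row=1 col=6 char='r'
After 6 (0): row=1 col=0 char='s'
After 7 (w): row=1 col=6 char='r'
After 8 (j): row=2 col=6 char='_'
After 9 (0): row=2 col=0 char='_'
After 10 (w): row=2 col=2 char='s'
After 11 (k): row=1 col=2 char='o'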